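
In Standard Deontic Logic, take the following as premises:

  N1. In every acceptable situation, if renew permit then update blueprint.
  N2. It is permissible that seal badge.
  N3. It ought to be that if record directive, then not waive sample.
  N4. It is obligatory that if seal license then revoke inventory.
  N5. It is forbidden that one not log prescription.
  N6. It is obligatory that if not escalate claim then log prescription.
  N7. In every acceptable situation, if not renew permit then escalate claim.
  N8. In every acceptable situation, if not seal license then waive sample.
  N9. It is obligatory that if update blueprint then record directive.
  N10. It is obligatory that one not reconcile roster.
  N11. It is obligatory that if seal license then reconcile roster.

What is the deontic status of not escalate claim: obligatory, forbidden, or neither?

From premise 10 we have O(¬reconcile_roster).
The contrapositive of premise 11 (O(seal_license → reconcile_roster)) is O(¬reconcile_roster → ¬seal_license), and O(¬reconcile_roster) is already established, so O(¬seal_license).
Premise 8 is O(¬seal_license → waive_sample); since O(¬seal_license), deontic closure gives O(waive_sample).
The contrapositive of premise 3 (O(record_directive → ¬waive_sample)) is O(waive_sample → ¬record_directive), and O(waive_sample) is already established, so O(¬record_directive).
The contrapositive of premise 9 (O(update_blueprint → record_directive)) is O(¬record_directive → ¬update_blueprint), and O(¬record_directive) is already established, so O(¬update_blueprint).
Premise 1 is O(renew_permit → update_blueprint); contrapositively O(¬update_blueprint → ¬renew_permit). Since O(¬update_blueprint) holds, K gives O(¬renew_permit).
From O(¬renew_permit) and premise 7, O(¬renew_permit → escalate_claim), we obtain O(escalate_claim).
Premises 2, 4, 5, 6 do not contribute to this derivation.
Thus O(escalate_claim), which is F(¬escalate_claim): ¬escalate_claim is forbidden.

Forbidden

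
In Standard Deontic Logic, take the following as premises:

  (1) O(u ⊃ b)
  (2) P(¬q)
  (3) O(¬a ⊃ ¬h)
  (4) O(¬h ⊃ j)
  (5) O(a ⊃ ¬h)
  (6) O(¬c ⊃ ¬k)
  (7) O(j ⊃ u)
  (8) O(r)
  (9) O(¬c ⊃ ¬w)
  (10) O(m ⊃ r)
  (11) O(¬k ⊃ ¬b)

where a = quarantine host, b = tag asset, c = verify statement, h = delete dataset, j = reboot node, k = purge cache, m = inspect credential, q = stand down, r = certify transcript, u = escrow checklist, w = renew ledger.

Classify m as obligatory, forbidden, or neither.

Premise 10 is O(m ⊃ r); even if O(r) held, inferring O(m) would be affirming the consequent — invalid.
No premise or chain of K-axiom applications forces O(m), and none forces O(¬m). So m is neither obligatory nor forbidden under these norms.

Neither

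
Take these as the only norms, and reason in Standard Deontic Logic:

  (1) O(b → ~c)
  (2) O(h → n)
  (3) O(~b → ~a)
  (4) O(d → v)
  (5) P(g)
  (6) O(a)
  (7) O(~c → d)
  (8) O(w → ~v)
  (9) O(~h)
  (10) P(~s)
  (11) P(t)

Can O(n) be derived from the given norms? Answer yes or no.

Premise 2 is O(h → n), but O(h) is not derivable from the premises, so it does not yield O(n).
No other premise forces O(n). An ideal world satisfying every premise can still have n false, so O(n) is not derivable.

No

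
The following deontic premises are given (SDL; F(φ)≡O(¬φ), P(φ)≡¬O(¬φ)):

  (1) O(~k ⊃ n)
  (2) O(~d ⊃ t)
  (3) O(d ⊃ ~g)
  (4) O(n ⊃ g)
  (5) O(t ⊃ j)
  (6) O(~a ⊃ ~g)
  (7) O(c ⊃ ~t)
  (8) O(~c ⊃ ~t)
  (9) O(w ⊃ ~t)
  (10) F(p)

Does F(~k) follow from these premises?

Yes

Premises 8 and 7 cover both cases: O(~c ⊃ ~t) and O(c ⊃ ~t). Since ~c ∨ c is a tautology, O(~t) follows.
The contrapositive of premise 2 (O(~d ⊃ t)) is O(~t ⊃ d), and O(~t) is already established, so O(d).
With premise 3, O(d ⊃ ~g), the K-axiom yields O(~g).
Premise 4, O(n ⊃ g), contraposes to O(~g ⊃ ~n); with O(~g) we get O(~n).
The contrapositive of premise 1 (O(~k ⊃ n)) is O(~n ⊃ k), and O(~n) is already established, so O(k).
Premises 5, 6, 9, 10 do not contribute to this derivation.
So O(k) holds, i.e. F(~k). The claim follows.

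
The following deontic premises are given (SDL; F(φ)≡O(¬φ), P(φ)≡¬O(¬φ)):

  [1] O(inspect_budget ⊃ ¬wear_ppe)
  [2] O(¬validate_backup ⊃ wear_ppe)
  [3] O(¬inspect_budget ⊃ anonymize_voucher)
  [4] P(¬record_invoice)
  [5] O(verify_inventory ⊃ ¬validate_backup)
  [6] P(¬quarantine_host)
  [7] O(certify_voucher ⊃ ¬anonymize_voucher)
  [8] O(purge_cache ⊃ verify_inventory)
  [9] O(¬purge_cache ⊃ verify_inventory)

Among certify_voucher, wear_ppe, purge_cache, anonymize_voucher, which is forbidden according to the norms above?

certify_voucher

Premises 9 and 8 cover both cases: O(¬purge_cache ⊃ verify_inventory) and O(purge_cache ⊃ verify_inventory). Since ¬purge_cache ∨ purge_cache is a tautology, O(verify_inventory) follows.
From O(verify_inventory) and premise 5, O(verify_inventory ⊃ ¬validate_backup), we obtain O(¬validate_backup).
Applying K to premise 2 (O(¬validate_backup ⊃ wear_ppe)) and O(¬validate_backup) yields O(wear_ppe).
Premise 1, O(inspect_budget ⊃ ¬wear_ppe), contraposes to O(wear_ppe ⊃ ¬inspect_budget); with O(wear_ppe) we get O(¬inspect_budget).
Premise 3 is O(¬inspect_budget ⊃ anonymize_voucher); since O(¬inspect_budget), deontic closure gives O(anonymize_voucher).
Premise 7 is O(certify_voucher ⊃ ¬anonymize_voucher); contrapositively O(anonymize_voucher ⊃ ¬certify_voucher). Since O(anonymize_voucher) holds, K gives O(¬certify_voucher).
So O(¬certify_voucher) holds, i.e. certify_voucher is forbidden. None of the other listed options is forbidden under the premises.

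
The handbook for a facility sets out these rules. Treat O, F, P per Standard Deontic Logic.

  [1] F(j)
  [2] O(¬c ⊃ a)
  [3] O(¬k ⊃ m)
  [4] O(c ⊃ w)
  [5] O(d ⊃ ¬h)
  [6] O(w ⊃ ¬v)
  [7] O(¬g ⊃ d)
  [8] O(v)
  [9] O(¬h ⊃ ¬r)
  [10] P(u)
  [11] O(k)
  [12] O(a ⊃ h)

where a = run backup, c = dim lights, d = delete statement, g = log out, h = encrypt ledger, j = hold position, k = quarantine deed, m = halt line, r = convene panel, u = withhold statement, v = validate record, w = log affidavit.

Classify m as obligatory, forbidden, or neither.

Premise 3 is O(¬k ⊃ m), but O(¬k) is not derivable from the premises, so it does not yield O(m).
No premise or chain of K-axiom applications forces O(m), and none forces O(¬m). So m is neither obligatory nor forbidden under these norms.

Neither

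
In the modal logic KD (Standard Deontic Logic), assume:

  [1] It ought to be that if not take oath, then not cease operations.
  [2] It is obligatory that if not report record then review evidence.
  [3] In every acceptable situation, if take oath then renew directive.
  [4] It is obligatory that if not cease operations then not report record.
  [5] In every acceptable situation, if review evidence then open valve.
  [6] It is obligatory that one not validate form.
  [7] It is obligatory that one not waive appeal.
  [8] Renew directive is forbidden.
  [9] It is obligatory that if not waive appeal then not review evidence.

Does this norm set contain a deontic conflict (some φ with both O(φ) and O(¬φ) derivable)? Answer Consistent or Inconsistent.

Inconsistent

Premise 7 gives O(¬waive_appeal).
From O(¬waive_appeal) and premise 9, O(¬waive_appeal → ¬review_evidence), we obtain O(¬review_evidence).
Premise 2, O(¬report_record → review_evidence), contraposes to O(¬review_evidence → report_record); with O(¬review_evidence) we get O(report_record).
Premise 4, O(¬cease_operations → ¬report_record), contraposes to O(report_record → cease_operations); with O(report_record) we get O(cease_operations).
Premise 1 is O(¬take_oath → ¬cease_operations); contrapositively O(cease_operations → take_oath). Since O(cease_operations) holds, K gives O(take_oath).
Applying K to premise 3 (O(take_oath → renew_directive)) and O(take_oath) yields O(renew_directive).
Yet premise 8 is F(renew_directive), i.e. O(¬renew_directive).
We now have both O(renew_directive) and O(¬renew_directive) — renew_directive is simultaneously obligatory and forbidden, violating the D-axiom.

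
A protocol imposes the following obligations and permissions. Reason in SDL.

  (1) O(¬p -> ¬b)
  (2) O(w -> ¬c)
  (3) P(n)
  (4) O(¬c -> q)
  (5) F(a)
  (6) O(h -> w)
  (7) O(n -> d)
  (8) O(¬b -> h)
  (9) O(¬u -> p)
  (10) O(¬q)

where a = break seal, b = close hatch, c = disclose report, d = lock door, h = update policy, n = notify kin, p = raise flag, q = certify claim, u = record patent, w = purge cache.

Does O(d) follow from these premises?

Premise 7 is O(n -> d), but O(n) is not derivable from the premises (the permission P(n) asserts only ¬O(¬n), not O(n)), so it does not yield O(d).
No other premise forces O(d). An ideal world satisfying every premise can still have d false, so O(d) is not derivable.

No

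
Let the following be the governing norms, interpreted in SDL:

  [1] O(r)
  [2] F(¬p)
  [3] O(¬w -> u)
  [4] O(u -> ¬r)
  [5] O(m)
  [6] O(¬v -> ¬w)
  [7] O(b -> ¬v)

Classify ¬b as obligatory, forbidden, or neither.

Obligatory

From premise 1 we have O(r).
Premise 4, O(u -> ¬r), contraposes to O(r -> ¬u); with O(r) we get O(¬u).
The contrapositive of premise 3 (O(¬w -> u)) is O(¬u -> w), and O(¬u) is already established, so O(w).
Premise 6, O(¬v -> ¬w), contraposes to O(w -> v); with O(w) we get O(v).
Premise 7, O(b -> ¬v), contraposes to O(v -> ¬b); with O(v) we get O(¬b).
Premises 2, 5 do not contribute to this derivation.
Hence ¬b is obligatory.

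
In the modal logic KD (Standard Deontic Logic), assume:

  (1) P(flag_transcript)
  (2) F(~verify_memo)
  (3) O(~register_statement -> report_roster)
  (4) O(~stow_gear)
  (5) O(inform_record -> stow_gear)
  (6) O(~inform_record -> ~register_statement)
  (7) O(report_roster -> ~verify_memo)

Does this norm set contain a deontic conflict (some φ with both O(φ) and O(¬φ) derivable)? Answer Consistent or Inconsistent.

Inconsistent

Premise 2 is F(~verify_memo), i.e. O(verify_memo).
The contrapositive of premise 7 (O(report_roster -> ~verify_memo)) is O(verify_memo -> ~report_roster), and O(verify_memo) is already established, so O(~report_roster).
The contrapositive of premise 3 (O(~register_statement -> report_roster)) is O(~report_roster -> register_statement), and O(~report_roster) is already established, so O(register_statement).
The contrapositive of premise 6 (O(~inform_record -> ~register_statement)) is O(register_statement -> inform_record), and O(register_statement) is already established, so O(inform_record).
Applying K to premise 5 (O(inform_record -> stow_gear)) and O(inform_record) yields O(stow_gear).
However, premise 4 gives O(~stow_gear).
We now have both O(stow_gear) and O(~stow_gear) — stow_gear is simultaneously obligatory and forbidden, violating the D-axiom.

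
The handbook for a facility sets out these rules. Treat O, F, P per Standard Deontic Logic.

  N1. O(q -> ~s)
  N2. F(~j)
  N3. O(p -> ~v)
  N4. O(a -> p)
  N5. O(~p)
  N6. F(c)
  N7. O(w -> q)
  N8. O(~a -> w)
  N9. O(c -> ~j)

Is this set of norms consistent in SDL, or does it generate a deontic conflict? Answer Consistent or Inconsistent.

Consistent

Premise 9 is O(c -> ~j), but O(c) is not derivable from the premises, so it does not yield O(~j).
So O(~j) is not derivable, and the apparent clash with O(j) does not arise.
A world satisfying every obligation exists (e.g. a=false, c=false, j=true, p=false, q=true, s=false, v=false, w=true); no atom is both obligatory and forbidden, so the set is consistent.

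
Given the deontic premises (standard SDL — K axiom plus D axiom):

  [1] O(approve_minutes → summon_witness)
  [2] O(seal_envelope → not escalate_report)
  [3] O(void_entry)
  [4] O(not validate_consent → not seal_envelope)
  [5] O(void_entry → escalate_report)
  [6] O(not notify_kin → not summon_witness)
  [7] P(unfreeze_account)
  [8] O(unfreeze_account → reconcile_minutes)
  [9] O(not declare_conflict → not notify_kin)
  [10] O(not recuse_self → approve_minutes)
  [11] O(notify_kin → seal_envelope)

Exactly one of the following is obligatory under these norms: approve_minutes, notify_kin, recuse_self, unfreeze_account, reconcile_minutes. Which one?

recuse_self

Premise 3 gives O(void_entry).
From O(void_entry) and premise 5, O(void_entry → escalate_report), we obtain O(escalate_report).
Premise 2, O(seal_envelope → not escalate_report), contraposes to O(escalate_report → not seal_envelope); with O(escalate_report) we get O(not seal_envelope).
Premise 11, O(notify_kin → seal_envelope), contraposes to O(not seal_envelope → not notify_kin); with O(not seal_envelope) we get O(not notify_kin).
With premise 6, O(not notify_kin → not summon_witness), the K-axiom yields O(not summon_witness).
Premise 1, O(approve_minutes → summon_witness), contraposes to O(not summon_witness → not approve_minutes); with O(not summon_witness) we get O(not approve_minutes).
The contrapositive of premise 10 (O(not recuse_self → approve_minutes)) is O(not approve_minutes → recuse_self), and O(not approve_minutes) is already established, so O(recuse_self).
So O(recuse_self) holds — recuse_self is obligatory. None of the other listed options is made obligatory by any chain of premises.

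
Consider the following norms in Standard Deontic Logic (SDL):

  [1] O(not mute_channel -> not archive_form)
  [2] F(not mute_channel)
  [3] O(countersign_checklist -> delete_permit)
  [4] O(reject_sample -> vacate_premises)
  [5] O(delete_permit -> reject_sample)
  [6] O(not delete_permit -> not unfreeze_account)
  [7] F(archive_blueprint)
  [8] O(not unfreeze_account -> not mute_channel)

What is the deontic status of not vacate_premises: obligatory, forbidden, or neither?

Forbidden

F(not mute_channel) at premise 2 means O(mute_channel).
Premise 8, O(not unfreeze_account -> not mute_channel), contraposes to O(mute_channel -> unfreeze_account); with O(mute_channel) we get O(unfreeze_account).
The contrapositive of premise 6 (O(not delete_permit -> not unfreeze_account)) is O(unfreeze_account -> delete_permit), and O(unfreeze_account) is already established, so O(delete_permit).
From O(delete_permit) and premise 5, O(delete_permit -> reject_sample), we obtain O(reject_sample).
With premise 4, O(reject_sample -> vacate_premises), the K-axiom yields O(vacate_premises).
Premises 1, 3, 7 do not contribute to this derivation.
Thus O(vacate_premises), which is F(not vacate_premises): not vacate_premises is forbidden.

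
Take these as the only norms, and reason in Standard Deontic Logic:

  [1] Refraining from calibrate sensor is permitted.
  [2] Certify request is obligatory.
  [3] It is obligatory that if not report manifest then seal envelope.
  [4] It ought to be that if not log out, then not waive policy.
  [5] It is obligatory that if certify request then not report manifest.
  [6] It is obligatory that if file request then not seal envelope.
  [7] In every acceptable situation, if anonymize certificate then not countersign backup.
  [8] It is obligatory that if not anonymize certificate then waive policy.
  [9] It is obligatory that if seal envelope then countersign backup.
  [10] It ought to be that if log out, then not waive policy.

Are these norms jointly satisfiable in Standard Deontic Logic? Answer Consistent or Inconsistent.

Premises 10 and 4 cover both cases: O(log_out → ¬waive_policy) and O(¬log_out → ¬waive_policy). Since log_out ∨ ¬log_out is a tautology, O(¬waive_policy) follows.
Premise 8 is O(¬anonymize_certificate → waive_policy); contrapositively O(¬waive_policy → anonymize_certificate). Since O(¬waive_policy) holds, K gives O(anonymize_certificate).
Premise 7 is O(anonymize_certificate → ¬countersign_backup); since O(anonymize_certificate), deontic closure gives O(¬countersign_backup).
Premise 9, O(seal_envelope → countersign_backup), contraposes to O(¬countersign_backup → ¬seal_envelope); with O(¬countersign_backup) we get O(¬seal_envelope).
Premise 3, O(¬report_manifest → seal_envelope), contraposes to O(¬seal_envelope → report_manifest); with O(¬seal_envelope) we get O(report_manifest).
Premise 5 is O(certify_request → ¬report_manifest); contrapositively O(report_manifest → ¬certify_request). Since O(report_manifest) holds, K gives O(¬certify_request).
But premise 2 directly asserts O(certify_request).
We now have both O(¬certify_request) and O(certify_request) — certify_request is simultaneously obligatory and forbidden, violating the D-axiom.

Inconsistent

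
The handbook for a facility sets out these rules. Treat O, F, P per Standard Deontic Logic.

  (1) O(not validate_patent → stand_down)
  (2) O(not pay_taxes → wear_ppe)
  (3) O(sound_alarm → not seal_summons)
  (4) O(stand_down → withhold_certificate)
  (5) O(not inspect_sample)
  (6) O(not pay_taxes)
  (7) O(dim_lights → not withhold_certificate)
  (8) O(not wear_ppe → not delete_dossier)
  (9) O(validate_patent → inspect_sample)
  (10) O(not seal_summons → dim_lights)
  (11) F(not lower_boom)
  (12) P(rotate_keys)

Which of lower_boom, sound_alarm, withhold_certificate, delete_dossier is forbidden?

Premise 5 states O(not inspect_sample) outright.
The contrapositive of premise 9 (O(validate_patent → inspect_sample)) is O(not inspect_sample → not validate_patent), and O(not inspect_sample) is already established, so O(not validate_patent).
With premise 1, O(not validate_patent → stand_down), the K-axiom yields O(stand_down).
With premise 4, O(stand_down → withhold_certificate), the K-axiom yields O(withhold_certificate).
Premise 7 is O(dim_lights → not withhold_certificate); contrapositively O(withhold_certificate → not dim_lights). Since O(withhold_certificate) holds, K gives O(not dim_lights).
The contrapositive of premise 10 (O(not seal_summons → dim_lights)) is O(not dim_lights → seal_summons), and O(not dim_lights) is already established, so O(seal_summons).
Premise 3, O(sound_alarm → not seal_summons), contraposes to O(seal_summons → not sound_alarm); with O(seal_summons) we get O(not sound_alarm).
So O(not sound_alarm) holds, i.e. sound_alarm is forbidden. None of the other listed options is forbidden under the premises.

sound_alarm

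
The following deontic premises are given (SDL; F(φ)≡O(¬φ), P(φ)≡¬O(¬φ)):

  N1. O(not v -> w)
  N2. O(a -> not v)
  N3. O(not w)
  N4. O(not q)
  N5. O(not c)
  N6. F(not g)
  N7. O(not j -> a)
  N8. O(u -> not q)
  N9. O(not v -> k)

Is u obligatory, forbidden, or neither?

Premise 8 is O(u -> not q); even if O(not q) held, inferring O(u) would be affirming the consequent — invalid.
No premise or chain of K-axiom applications forces O(u), and none forces O(not u). So u is neither obligatory nor forbidden under these norms.

Neither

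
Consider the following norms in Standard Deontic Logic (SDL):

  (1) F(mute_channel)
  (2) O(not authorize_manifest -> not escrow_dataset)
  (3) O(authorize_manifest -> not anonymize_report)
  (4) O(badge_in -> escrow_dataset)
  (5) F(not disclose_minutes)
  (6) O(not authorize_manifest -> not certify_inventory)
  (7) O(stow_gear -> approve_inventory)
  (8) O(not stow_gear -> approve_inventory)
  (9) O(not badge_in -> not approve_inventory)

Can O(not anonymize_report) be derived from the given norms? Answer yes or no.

Yes

Premises 8 and 7 are O(not stow_gear -> approve_inventory) and O(stow_gear -> approve_inventory); every ideal world satisfies not stow_gear or stow_gear, so in either case approve_inventory holds — hence O(approve_inventory).
Premise 9 is O(not badge_in -> not approve_inventory); contrapositively O(approve_inventory -> badge_in). Since O(approve_inventory) holds, K gives O(badge_in).
Premise 4 is O(badge_in -> escrow_dataset); since O(badge_in), deontic closure gives O(escrow_dataset).
Premise 2, O(not authorize_manifest -> not escrow_dataset), contraposes to O(escrow_dataset -> authorize_manifest); with O(escrow_dataset) we get O(authorize_manifest).
With premise 3, O(authorize_manifest -> not anonymize_report), the K-axiom yields O(not anonymize_report).
Premises 1, 5, 6 do not contribute to this derivation.
So O(not anonymize_report) follows.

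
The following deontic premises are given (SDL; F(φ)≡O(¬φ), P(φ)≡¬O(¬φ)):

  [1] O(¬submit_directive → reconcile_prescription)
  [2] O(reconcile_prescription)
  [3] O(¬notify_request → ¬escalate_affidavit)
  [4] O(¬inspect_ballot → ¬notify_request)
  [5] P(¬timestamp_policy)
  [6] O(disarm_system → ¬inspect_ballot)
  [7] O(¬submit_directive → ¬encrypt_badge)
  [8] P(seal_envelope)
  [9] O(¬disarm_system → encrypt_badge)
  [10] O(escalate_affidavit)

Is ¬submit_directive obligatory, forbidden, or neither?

From premise 10 we have O(escalate_affidavit).
Premise 3, O(¬notify_request → ¬escalate_affidavit), contraposes to O(escalate_affidavit → notify_request); with O(escalate_affidavit) we get O(notify_request).
The contrapositive of premise 4 (O(¬inspect_ballot → ¬notify_request)) is O(notify_request → inspect_ballot), and O(notify_request) is already established, so O(inspect_ballot).
Premise 6 is O(disarm_system → ¬inspect_ballot); contrapositively O(inspect_ballot → ¬disarm_system). Since O(inspect_ballot) holds, K gives O(¬disarm_system).
With premise 9, O(¬disarm_system → encrypt_badge), the K-axiom yields O(encrypt_badge).
Premise 7 is O(¬submit_directive → ¬encrypt_badge); contrapositively O(encrypt_badge → submit_directive). Since O(encrypt_badge) holds, K gives O(submit_directive).
Premises 1, 2, 5, 8 do not contribute to this derivation.
Thus O(submit_directive), which is F(¬submit_directive): ¬submit_directive is forbidden.

Forbidden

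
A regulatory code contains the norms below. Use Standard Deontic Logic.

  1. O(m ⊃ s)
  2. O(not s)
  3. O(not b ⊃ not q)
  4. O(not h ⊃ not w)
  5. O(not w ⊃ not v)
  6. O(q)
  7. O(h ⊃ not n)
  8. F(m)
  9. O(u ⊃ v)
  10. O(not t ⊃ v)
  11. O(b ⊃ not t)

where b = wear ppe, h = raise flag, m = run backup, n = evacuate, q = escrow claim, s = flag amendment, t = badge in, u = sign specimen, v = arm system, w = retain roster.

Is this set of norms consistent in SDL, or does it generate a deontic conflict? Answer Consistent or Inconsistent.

Consistent

Premise 1 is O(m ⊃ s), but O(m) is not derivable from the premises, so it does not yield O(s).
So O(s) is not derivable, and the apparent clash with O(not s) does not arise.
A world satisfying every obligation exists (e.g. b=true, h=true, m=false, n=false, q=true, s=false, t=false, u=false, v=true, w=true); no atom is both obligatory and forbidden, so the set is consistent.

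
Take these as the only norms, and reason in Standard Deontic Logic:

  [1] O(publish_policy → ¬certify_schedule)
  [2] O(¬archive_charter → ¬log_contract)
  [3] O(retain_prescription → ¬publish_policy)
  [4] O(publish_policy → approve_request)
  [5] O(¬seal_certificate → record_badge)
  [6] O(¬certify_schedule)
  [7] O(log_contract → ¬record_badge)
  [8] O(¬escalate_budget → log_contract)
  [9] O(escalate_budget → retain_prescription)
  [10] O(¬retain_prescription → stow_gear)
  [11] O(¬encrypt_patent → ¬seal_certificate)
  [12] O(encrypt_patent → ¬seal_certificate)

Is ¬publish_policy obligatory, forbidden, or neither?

Premises 11 and 12 are O(¬encrypt_patent → ¬seal_certificate) and O(encrypt_patent → ¬seal_certificate); every ideal world satisfies ¬encrypt_patent or encrypt_patent, so in either case ¬seal_certificate holds — hence O(¬seal_certificate).
Premise 5 is O(¬seal_certificate → record_badge); since O(¬seal_certificate), deontic closure gives O(record_badge).
The contrapositive of premise 7 (O(log_contract → ¬record_badge)) is O(record_badge → ¬log_contract), and O(record_badge) is already established, so O(¬log_contract).
Premise 8 is O(¬escalate_budget → log_contract); contrapositively O(¬log_contract → escalate_budget). Since O(¬log_contract) holds, K gives O(escalate_budget).
Premise 9 is O(escalate_budget → retain_prescription); since O(escalate_budget), deontic closure gives O(retain_prescription).
From O(retain_prescription) and premise 3, O(retain_prescription → ¬publish_policy), we obtain O(¬publish_policy).
Premises 1, 2, 4, 6, 10 do not contribute to this derivation.
Hence ¬publish_policy is obligatory.

Obligatory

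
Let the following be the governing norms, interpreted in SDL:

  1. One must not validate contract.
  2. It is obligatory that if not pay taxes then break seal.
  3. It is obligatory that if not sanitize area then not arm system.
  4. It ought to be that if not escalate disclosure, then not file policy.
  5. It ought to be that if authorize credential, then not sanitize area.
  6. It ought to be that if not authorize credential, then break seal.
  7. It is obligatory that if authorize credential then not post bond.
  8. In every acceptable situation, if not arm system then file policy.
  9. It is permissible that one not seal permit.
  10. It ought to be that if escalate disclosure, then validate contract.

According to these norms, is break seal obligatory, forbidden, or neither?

Obligatory

Premise 1 is F(validate_contract), i.e. O(¬validate_contract).
Premise 10, O(escalate_disclosure → validate_contract), contraposes to O(¬validate_contract → ¬escalate_disclosure); with O(¬validate_contract) we get O(¬escalate_disclosure).
With premise 4, O(¬escalate_disclosure → ¬file_policy), the K-axiom yields O(¬file_policy).
Premise 8 is O(¬arm_system → file_policy); contrapositively O(¬file_policy → arm_system). Since O(¬file_policy) holds, K gives O(arm_system).
Premise 3 is O(¬sanitize_area → ¬arm_system); contrapositively O(arm_system → sanitize_area). Since O(arm_system) holds, K gives O(sanitize_area).
The contrapositive of premise 5 (O(authorize_credential → ¬sanitize_area)) is O(sanitize_area → ¬authorize_credential), and O(sanitize_area) is already established, so O(¬authorize_credential).
Applying K to premise 6 (O(¬authorize_credential → break_seal)) and O(¬authorize_credential) yields O(break_seal).
Premises 2, 7, 9 do not contribute to this derivation.
Hence break_seal is obligatory.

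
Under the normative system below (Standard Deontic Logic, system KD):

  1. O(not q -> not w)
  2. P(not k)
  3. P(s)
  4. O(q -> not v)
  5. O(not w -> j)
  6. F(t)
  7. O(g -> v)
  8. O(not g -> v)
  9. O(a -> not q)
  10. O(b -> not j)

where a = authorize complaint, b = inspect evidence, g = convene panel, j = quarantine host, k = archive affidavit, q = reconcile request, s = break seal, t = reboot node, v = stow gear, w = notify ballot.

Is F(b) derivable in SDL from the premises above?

Premises 7 and 8 are O(g -> v) and O(not g -> v); every ideal world satisfies g or not g, so in either case v holds — hence O(v).
The contrapositive of premise 4 (O(q -> not v)) is O(v -> not q), and O(v) is already established, so O(not q).
With premise 1, O(not q -> not w), the K-axiom yields O(not w).
With premise 5, O(not w -> j), the K-axiom yields O(j).
Premise 10 is O(b -> not j); contrapositively O(j -> not b). Since O(j) holds, K gives O(not b).
Premises 2, 3, 6, 9 do not contribute to this derivation.
So O(not b) holds, i.e. F(b). The claim follows.

Yes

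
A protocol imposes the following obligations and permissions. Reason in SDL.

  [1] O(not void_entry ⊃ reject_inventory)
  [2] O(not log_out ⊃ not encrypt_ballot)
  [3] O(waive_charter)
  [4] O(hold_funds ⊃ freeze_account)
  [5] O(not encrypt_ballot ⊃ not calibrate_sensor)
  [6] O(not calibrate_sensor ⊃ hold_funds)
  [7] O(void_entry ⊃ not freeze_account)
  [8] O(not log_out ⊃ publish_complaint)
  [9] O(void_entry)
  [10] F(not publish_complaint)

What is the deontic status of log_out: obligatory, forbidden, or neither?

Obligatory

From premise 9 we have O(void_entry).
From O(void_entry) and premise 7, O(void_entry ⊃ not freeze_account), we obtain O(not freeze_account).
Premise 4 is O(hold_funds ⊃ freeze_account); contrapositively O(not freeze_account ⊃ not hold_funds). Since O(not freeze_account) holds, K gives O(not hold_funds).
Premise 6, O(not calibrate_sensor ⊃ hold_funds), contraposes to O(not hold_funds ⊃ calibrate_sensor); with O(not hold_funds) we get O(calibrate_sensor).
Premise 5, O(not encrypt_ballot ⊃ not calibrate_sensor), contraposes to O(calibrate_sensor ⊃ encrypt_ballot); with O(calibrate_sensor) we get O(encrypt_ballot).
Premise 2, O(not log_out ⊃ not encrypt_ballot), contraposes to O(encrypt_ballot ⊃ log_out); with O(encrypt_ballot) we get O(log_out).
Premises 1, 3, 8, 10 do not contribute to this derivation.
Hence log_out is obligatory.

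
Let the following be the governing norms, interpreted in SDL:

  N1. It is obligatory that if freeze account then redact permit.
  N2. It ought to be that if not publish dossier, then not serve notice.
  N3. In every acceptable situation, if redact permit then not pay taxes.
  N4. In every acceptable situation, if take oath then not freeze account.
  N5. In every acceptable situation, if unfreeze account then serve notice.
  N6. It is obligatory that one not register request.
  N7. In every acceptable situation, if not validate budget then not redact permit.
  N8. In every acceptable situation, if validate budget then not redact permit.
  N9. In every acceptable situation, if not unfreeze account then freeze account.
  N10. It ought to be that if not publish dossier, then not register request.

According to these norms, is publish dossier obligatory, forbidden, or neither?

Obligatory

Premises 8 and 7 cover both cases: O(validate_budget → ¬redact_permit) and O(¬validate_budget → ¬redact_permit). Since validate_budget ∨ ¬validate_budget is a tautology, O(¬redact_permit) follows.
Premise 1 is O(freeze_account → redact_permit); contrapositively O(¬redact_permit → ¬freeze_account). Since O(¬redact_permit) holds, K gives O(¬freeze_account).
The contrapositive of premise 9 (O(¬unfreeze_account → freeze_account)) is O(¬freeze_account → unfreeze_account), and O(¬freeze_account) is already established, so O(unfreeze_account).
Premise 5 is O(unfreeze_account → serve_notice); since O(unfreeze_account), deontic closure gives O(serve_notice).
Premise 2 is O(¬publish_dossier → ¬serve_notice); contrapositively O(serve_notice → publish_dossier). Since O(serve_notice) holds, K gives O(publish_dossier).
Premises 3, 4, 6, 10 do not contribute to this derivation.
Hence publish_dossier is obligatory.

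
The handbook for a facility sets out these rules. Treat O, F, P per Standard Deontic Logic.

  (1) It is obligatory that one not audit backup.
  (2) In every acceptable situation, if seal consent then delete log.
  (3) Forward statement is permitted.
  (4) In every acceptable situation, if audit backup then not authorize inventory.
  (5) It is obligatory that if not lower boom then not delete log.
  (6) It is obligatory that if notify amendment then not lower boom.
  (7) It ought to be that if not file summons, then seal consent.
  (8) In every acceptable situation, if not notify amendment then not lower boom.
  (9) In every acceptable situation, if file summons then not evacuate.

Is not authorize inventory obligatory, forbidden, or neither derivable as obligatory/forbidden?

Premise 4 is O(audit_backup → ¬authorize_inventory), but O(audit_backup) is not derivable from the premises, so it does not yield O(¬authorize_inventory).
No premise or chain of K-axiom applications forces O(¬authorize_inventory), and none forces O(authorize_inventory). So ¬authorize_inventory is neither obligatory nor forbidden under these norms.

Neither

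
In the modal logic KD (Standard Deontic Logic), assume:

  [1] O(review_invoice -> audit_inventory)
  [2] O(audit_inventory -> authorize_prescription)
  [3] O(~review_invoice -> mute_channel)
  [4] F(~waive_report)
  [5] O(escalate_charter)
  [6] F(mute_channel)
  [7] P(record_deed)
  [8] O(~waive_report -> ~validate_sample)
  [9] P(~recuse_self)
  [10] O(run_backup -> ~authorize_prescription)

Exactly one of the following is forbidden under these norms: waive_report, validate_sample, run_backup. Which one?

run_backup

Premise 6 is F(mute_channel), i.e. O(~mute_channel).
Premise 3, O(~review_invoice -> mute_channel), contraposes to O(~mute_channel -> review_invoice); with O(~mute_channel) we get O(review_invoice).
From O(review_invoice) and premise 1, O(review_invoice -> audit_inventory), we obtain O(audit_inventory).
Applying K to premise 2 (O(audit_inventory -> authorize_prescription)) and O(audit_inventory) yields O(authorize_prescription).
Premise 10 is O(run_backup -> ~authorize_prescription); contrapositively O(authorize_prescription -> ~run_backup). Since O(authorize_prescription) holds, K gives O(~run_backup).
So O(~run_backup) holds, i.e. run_backup is forbidden. None of the other listed options is forbidden under the premises.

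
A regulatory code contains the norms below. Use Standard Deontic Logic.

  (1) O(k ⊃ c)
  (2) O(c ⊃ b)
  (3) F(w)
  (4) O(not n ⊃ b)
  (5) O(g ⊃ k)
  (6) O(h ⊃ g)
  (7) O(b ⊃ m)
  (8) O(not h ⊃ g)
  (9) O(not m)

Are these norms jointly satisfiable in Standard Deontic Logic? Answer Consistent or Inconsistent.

Inconsistent

Premises 6 and 8 cover both cases: O(h ⊃ g) and O(not h ⊃ g). Since h ∨ not h is a tautology, O(g) follows.
Applying K to premise 5 (O(g ⊃ k)) and O(g) yields O(k).
Applying K to premise 1 (O(k ⊃ c)) and O(k) yields O(c).
From O(c) and premise 2, O(c ⊃ b), we obtain O(b).
Premise 7 is O(b ⊃ m); since O(b), deontic closure gives O(m).
Yet premise 9 states O(not m).
We now have both O(m) and O(not m) — m is simultaneously obligatory and forbidden, violating the D-axiom.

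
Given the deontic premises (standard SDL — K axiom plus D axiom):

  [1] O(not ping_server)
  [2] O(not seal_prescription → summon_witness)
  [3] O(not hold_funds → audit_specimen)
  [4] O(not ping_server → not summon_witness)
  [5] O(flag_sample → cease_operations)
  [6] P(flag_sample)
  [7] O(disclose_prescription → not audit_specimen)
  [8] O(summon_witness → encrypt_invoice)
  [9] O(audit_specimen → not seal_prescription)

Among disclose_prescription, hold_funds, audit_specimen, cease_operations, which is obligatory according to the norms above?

hold_funds

Premise 1 states O(not ping_server) outright.
With premise 4, O(not ping_server → not summon_witness), the K-axiom yields O(not summon_witness).
The contrapositive of premise 2 (O(not seal_prescription → summon_witness)) is O(not summon_witness → seal_prescription), and O(not summon_witness) is already established, so O(seal_prescription).
The contrapositive of premise 9 (O(audit_specimen → not seal_prescription)) is O(seal_prescription → not audit_specimen), and O(seal_prescription) is already established, so O(not audit_specimen).
Premise 3, O(not hold_funds → audit_specimen), contraposes to O(not audit_specimen → hold_funds); with O(not audit_specimen) we get O(hold_funds).
So O(hold_funds) holds — hold_funds is obligatory. None of the other listed options is made obligatory by any chain of premises.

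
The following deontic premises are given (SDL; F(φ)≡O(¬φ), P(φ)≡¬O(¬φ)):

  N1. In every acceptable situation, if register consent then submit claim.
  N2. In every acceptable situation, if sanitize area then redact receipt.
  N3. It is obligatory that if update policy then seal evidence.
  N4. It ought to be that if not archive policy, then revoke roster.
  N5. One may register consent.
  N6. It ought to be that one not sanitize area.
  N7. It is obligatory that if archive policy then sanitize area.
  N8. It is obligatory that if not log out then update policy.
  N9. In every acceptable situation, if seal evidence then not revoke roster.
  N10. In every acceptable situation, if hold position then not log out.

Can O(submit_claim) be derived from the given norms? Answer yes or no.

Premise 1 is O(register_consent → submit_claim), but O(register_consent) is not derivable from the premises (the permission P(register_consent) asserts only ¬O(¬register_consent), not O(register_consent)), so it does not yield O(submit_claim).
No other premise forces O(submit_claim). An ideal world satisfying every premise can still have submit_claim false, so O(submit_claim) is not derivable.

No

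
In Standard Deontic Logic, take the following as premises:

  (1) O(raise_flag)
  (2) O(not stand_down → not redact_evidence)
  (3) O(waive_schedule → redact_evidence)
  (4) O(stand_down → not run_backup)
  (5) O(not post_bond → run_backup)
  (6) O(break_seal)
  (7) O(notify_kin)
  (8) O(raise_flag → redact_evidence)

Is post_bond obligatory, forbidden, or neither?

Premise 1 gives O(raise_flag).
From O(raise_flag) and premise 8, O(raise_flag → redact_evidence), we obtain O(redact_evidence).
The contrapositive of premise 2 (O(not stand_down → not redact_evidence)) is O(redact_evidence → stand_down), and O(redact_evidence) is already established, so O(stand_down).
Premise 4 is O(stand_down → not run_backup); since O(stand_down), deontic closure gives O(not run_backup).
Premise 5, O(not post_bond → run_backup), contraposes to O(not run_backup → post_bond); with O(not run_backup) we get O(post_bond).
Premises 3, 6, 7 do not contribute to this derivation.
Hence post_bond is obligatory.

Obligatory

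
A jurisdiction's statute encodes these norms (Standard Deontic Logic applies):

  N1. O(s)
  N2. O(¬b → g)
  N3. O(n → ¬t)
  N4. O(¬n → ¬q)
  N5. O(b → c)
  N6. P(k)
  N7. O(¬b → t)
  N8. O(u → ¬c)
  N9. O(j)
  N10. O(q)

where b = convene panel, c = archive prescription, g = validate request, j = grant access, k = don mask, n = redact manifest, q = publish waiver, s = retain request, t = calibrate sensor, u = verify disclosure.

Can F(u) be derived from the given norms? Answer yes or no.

From premise 10 we have O(q).
The contrapositive of premise 4 (O(¬n → ¬q)) is O(q → n), and O(q) is already established, so O(n).
Premise 3 is O(n → ¬t); since O(n), deontic closure gives O(¬t).
The contrapositive of premise 7 (O(¬b → t)) is O(¬t → b), and O(¬t) is already established, so O(b).
Applying K to premise 5 (O(b → c)) and O(b) yields O(c).
The contrapositive of premise 8 (O(u → ¬c)) is O(c → ¬u), and O(c) is already established, so O(¬u).
Premises 1, 2, 6, 9 do not contribute to this derivation.
So O(¬u) holds, i.e. F(u). The claim follows.

Yes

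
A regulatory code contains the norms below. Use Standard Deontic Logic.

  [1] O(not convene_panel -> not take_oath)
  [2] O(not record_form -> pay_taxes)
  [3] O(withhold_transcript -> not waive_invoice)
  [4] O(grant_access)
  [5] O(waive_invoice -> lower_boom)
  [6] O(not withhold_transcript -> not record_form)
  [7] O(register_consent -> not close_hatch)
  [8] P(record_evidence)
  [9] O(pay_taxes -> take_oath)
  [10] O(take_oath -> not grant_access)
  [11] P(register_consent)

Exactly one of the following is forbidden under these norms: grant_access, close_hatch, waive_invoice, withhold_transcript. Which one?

waive_invoice

Premise 4 states O(grant_access) outright.
The contrapositive of premise 10 (O(take_oath -> not grant_access)) is O(grant_access -> not take_oath), and O(grant_access) is already established, so O(not take_oath).
Premise 9, O(pay_taxes -> take_oath), contraposes to O(not take_oath -> not pay_taxes); with O(not take_oath) we get O(not pay_taxes).
Premise 2 is O(not record_form -> pay_taxes); contrapositively O(not pay_taxes -> record_form). Since O(not pay_taxes) holds, K gives O(record_form).
The contrapositive of premise 6 (O(not withhold_transcript -> not record_form)) is O(record_form -> withhold_transcript), and O(record_form) is already established, so O(withhold_transcript).
From O(withhold_transcript) and premise 3, O(withhold_transcript -> not waive_invoice), we obtain O(not waive_invoice).
So O(not waive_invoice) holds, i.e. waive_invoice is forbidden. None of the other listed options is forbidden under the premises.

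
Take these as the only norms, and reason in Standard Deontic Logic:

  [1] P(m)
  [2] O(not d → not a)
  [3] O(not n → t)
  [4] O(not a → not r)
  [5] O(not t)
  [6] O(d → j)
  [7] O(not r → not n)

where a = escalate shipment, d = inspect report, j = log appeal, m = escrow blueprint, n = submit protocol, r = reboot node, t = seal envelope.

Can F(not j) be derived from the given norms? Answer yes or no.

From premise 5 we have O(not t).
Premise 3 is O(not n → t); contrapositively O(not t → n). Since O(not t) holds, K gives O(n).
Premise 7, O(not r → not n), contraposes to O(n → r); with O(n) we get O(r).
Premise 4 is O(not a → not r); contrapositively O(r → a). Since O(r) holds, K gives O(a).
Premise 2 is O(not d → not a); contrapositively O(a → d). Since O(a) holds, K gives O(d).
Premise 6 is O(d → j); since O(d), deontic closure gives O(j).
Premise 1 does not contribute to this derivation.
So O(j) holds, i.e. F(not j). The claim follows.

Yes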